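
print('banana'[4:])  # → na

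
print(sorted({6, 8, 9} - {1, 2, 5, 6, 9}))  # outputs [8]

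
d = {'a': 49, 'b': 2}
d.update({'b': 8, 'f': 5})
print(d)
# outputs {'a': 49, 'b': 8, 'f': 5}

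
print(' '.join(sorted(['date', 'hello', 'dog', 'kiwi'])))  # date dog hello kiwi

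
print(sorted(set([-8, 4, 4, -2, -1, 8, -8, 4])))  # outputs [-8, -2, -1, 4, 8]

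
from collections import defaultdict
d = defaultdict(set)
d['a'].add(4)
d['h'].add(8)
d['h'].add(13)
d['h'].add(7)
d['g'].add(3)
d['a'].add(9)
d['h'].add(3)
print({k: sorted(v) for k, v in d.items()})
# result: {'a': [4, 9], 'h': [3, 7, 8, 13], 'g': [3]}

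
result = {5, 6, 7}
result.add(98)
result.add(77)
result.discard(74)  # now {5, 6, 7, 77, 98}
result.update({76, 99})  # {5, 6, 7, 76, 77, 98, 99}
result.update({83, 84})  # {5, 6, 7, 76, 77, 83, 84, 98, 99}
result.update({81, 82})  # {5, 6, 7, 76, 77, 81, 82, 83, 84, 98, 99}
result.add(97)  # {5, 6, 7, 76, 77, 81, 82, 83, 84, 97, 98, 99}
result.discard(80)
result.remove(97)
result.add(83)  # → {5, 6, 7, 76, 77, 81, 82, 83, 84, 98, 99}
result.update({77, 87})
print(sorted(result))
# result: [5, 6, 7, 76, 77, 81, 82, 83, 84, 87, 98, 99]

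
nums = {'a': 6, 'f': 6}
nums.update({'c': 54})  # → {'a': 6, 'f': 6, 'c': 54}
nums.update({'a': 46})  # {'a': 46, 'f': 6, 'c': 54}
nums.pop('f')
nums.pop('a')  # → 46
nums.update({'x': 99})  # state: {'c': 54, 'x': 99}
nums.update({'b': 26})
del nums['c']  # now {'x': 99, 'b': 26}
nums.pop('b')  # 26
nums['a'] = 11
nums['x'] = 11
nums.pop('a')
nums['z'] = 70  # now {'x': 11, 'z': 70}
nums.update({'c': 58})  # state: {'x': 11, 'z': 70, 'c': 58}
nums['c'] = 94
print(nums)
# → {'x': 11, 'z': 70, 'c': 94}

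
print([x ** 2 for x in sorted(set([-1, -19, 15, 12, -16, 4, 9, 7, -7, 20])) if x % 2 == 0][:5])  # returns [256, 16, 144, 400]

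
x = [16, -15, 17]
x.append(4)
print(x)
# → [16, -15, 17, 4]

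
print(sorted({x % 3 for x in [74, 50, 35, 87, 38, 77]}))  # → [0, 2]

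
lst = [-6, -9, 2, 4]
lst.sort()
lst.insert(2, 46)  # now [-9, -6, 46, 2, 4]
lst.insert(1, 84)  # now [-9, 84, -6, 46, 2, 4]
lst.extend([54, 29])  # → [-9, 84, -6, 46, 2, 4, 54, 29]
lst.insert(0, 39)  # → [39, -9, 84, -6, 46, 2, 4, 54, 29]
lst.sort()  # [-9, -6, 2, 4, 29, 39, 46, 54, 84]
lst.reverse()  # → [84, 54, 46, 39, 29, 4, 2, -6, -9]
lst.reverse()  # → [-9, -6, 2, 4, 29, 39, 46, 54, 84]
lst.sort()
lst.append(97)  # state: [-9, -6, 2, 4, 29, 39, 46, 54, 84, 97]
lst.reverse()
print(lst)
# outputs [97, 84, 54, 46, 39, 29, 4, 2, -6, -9]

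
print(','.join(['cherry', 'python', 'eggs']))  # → cherry,python,eggs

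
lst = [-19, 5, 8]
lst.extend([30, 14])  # [-19, 5, 8, 30, 14]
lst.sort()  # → [-19, 5, 8, 14, 30]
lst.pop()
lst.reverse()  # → [14, 8, 5, -19]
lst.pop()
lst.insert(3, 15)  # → [14, 8, 5, 15]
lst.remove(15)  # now [14, 8, 5]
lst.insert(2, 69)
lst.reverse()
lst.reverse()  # [14, 8, 69, 5]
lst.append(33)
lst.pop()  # 33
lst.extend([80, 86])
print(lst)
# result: [14, 8, 69, 5, 80, 86]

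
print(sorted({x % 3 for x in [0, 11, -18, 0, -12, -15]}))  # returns [0, 2]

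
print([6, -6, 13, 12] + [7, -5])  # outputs [6, -6, 13, 12, 7, -5]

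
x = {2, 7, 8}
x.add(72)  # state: {2, 7, 8, 72}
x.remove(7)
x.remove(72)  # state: {2, 8}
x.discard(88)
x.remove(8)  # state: {2}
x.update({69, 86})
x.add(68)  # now {2, 68, 69, 86}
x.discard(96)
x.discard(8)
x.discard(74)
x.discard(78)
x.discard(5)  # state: {2, 68, 69, 86}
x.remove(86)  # {2, 68, 69}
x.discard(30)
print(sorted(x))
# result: [2, 68, 69]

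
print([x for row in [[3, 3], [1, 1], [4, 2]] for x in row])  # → [3, 3, 1, 1, 4, 2]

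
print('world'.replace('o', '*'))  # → w*rld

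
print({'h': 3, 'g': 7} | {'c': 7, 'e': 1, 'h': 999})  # {'h': 999, 'g': 7, 'c': 7, 'e': 1}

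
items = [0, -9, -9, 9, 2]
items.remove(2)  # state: [0, -9, -9, 9]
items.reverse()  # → [9, -9, -9, 0]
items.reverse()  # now [0, -9, -9, 9]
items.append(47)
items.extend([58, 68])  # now [0, -9, -9, 9, 47, 58, 68]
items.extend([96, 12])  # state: [0, -9, -9, 9, 47, 58, 68, 96, 12]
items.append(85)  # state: [0, -9, -9, 9, 47, 58, 68, 96, 12, 85]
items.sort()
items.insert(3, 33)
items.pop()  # 96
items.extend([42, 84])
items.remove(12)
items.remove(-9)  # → [-9, 0, 33, 9, 47, 58, 68, 85, 42, 84]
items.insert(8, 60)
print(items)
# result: [-9, 0, 33, 9, 47, 58, 68, 85, 60, 42, 84]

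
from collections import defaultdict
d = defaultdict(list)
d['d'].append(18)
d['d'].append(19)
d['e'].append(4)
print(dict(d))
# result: {'d': [18, 19], 'e': [4]}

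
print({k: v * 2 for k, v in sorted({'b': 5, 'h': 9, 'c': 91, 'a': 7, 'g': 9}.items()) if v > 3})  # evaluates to {'a': 14, 'b': 10, 'c': 182, 'g': 18, 'h': 18}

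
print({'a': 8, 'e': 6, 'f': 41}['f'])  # 41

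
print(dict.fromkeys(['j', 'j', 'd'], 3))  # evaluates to {'j': 3, 'd': 3}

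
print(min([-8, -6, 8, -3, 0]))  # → -8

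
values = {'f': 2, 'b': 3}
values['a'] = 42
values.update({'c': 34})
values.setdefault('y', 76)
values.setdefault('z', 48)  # 48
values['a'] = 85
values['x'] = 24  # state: {'f': 2, 'b': 3, 'a': 85, 'c': 34, 'y': 76, 'z': 48, 'x': 24}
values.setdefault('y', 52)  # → 76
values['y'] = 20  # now {'f': 2, 'b': 3, 'a': 85, 'c': 34, 'y': 20, 'z': 48, 'x': 24}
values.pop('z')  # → 48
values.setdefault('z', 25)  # 25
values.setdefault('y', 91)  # 20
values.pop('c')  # 34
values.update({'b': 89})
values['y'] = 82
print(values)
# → {'f': 2, 'b': 89, 'a': 85, 'y': 82, 'x': 24, 'z': 25}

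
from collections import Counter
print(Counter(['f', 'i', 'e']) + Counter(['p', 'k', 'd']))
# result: Counter({'f': 1, 'i': 1, 'e': 1, 'p': 1, 'k': 1, 'd': 1})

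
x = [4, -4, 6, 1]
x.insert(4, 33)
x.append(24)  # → [4, -4, 6, 1, 33, 24]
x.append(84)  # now [4, -4, 6, 1, 33, 24, 84]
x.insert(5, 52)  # [4, -4, 6, 1, 33, 52, 24, 84]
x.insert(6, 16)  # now [4, -4, 6, 1, 33, 52, 16, 24, 84]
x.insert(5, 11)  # [4, -4, 6, 1, 33, 11, 52, 16, 24, 84]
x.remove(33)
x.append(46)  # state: [4, -4, 6, 1, 11, 52, 16, 24, 84, 46]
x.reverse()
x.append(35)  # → [46, 84, 24, 16, 52, 11, 1, 6, -4, 4, 35]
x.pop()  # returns 35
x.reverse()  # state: [4, -4, 6, 1, 11, 52, 16, 24, 84, 46]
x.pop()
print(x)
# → [4, -4, 6, 1, 11, 52, 16, 24, 84]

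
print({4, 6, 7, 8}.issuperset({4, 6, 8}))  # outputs True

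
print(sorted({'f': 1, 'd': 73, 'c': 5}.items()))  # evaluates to [('c', 5), ('d', 73), ('f', 1)]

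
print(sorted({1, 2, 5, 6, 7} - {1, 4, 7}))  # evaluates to [2, 5, 6]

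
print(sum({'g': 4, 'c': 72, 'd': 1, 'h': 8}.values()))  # 85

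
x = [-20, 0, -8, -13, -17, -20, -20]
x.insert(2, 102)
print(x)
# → [-20, 0, 102, -8, -13, -17, -20, -20]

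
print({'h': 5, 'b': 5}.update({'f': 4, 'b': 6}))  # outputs None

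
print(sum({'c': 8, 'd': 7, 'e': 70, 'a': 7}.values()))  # 92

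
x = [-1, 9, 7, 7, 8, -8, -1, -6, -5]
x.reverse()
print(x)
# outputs [-5, -6, -1, -8, 8, 7, 7, 9, -1]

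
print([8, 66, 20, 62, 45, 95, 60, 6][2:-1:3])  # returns [20, 95]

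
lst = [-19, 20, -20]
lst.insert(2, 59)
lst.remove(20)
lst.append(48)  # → [-19, 59, -20, 48]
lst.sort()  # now [-20, -19, 48, 59]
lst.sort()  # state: [-20, -19, 48, 59]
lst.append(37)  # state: [-20, -19, 48, 59, 37]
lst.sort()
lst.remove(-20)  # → [-19, 37, 48, 59]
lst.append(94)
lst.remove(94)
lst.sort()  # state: [-19, 37, 48, 59]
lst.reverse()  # [59, 48, 37, -19]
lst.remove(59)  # [48, 37, -19]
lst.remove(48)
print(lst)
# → [37, -19]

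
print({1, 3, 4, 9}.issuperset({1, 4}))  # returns True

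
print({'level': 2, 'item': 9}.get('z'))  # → None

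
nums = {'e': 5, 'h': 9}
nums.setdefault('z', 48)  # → 48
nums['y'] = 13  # {'e': 5, 'h': 9, 'z': 48, 'y': 13}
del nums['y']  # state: {'e': 5, 'h': 9, 'z': 48}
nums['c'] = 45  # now {'e': 5, 'h': 9, 'z': 48, 'c': 45}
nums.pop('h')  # 9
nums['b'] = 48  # {'e': 5, 'z': 48, 'c': 45, 'b': 48}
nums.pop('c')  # 45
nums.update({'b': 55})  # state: {'e': 5, 'z': 48, 'b': 55}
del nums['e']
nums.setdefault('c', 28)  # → 28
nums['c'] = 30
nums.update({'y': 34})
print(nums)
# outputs {'z': 48, 'b': 55, 'c': 30, 'y': 34}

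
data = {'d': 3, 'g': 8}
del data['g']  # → {'d': 3}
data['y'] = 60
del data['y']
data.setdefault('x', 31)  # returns 31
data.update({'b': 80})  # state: {'d': 3, 'x': 31, 'b': 80}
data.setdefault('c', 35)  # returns 35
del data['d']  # {'x': 31, 'b': 80, 'c': 35}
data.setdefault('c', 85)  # 35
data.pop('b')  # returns 80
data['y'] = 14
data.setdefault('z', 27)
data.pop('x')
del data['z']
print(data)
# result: {'c': 35, 'y': 14}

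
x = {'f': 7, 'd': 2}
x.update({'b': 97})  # {'f': 7, 'd': 2, 'b': 97}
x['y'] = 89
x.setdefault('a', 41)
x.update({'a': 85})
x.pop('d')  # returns 2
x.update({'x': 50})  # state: {'f': 7, 'b': 97, 'y': 89, 'a': 85, 'x': 50}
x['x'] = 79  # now {'f': 7, 'b': 97, 'y': 89, 'a': 85, 'x': 79}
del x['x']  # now {'f': 7, 'b': 97, 'y': 89, 'a': 85}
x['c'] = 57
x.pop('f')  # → 7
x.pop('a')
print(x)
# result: {'b': 97, 'y': 89, 'c': 57}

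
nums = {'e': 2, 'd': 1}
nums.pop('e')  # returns 2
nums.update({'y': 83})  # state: {'d': 1, 'y': 83}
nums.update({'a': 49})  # {'d': 1, 'y': 83, 'a': 49}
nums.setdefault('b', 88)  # 88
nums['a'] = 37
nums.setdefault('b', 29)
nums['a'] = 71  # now {'d': 1, 'y': 83, 'a': 71, 'b': 88}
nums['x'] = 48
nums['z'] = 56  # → {'d': 1, 'y': 83, 'a': 71, 'b': 88, 'x': 48, 'z': 56}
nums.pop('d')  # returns 1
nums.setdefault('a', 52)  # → 71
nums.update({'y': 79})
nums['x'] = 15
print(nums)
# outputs {'y': 79, 'a': 71, 'b': 88, 'x': 15, 'z': 56}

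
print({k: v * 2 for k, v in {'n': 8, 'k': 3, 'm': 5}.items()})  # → {'n': 16, 'k': 6, 'm': 10}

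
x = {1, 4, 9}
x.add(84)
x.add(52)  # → {1, 4, 9, 52, 84}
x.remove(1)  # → {4, 9, 52, 84}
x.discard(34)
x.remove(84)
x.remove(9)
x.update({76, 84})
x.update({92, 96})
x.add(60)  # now {4, 52, 60, 76, 84, 92, 96}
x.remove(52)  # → {4, 60, 76, 84, 92, 96}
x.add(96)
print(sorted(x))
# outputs [4, 60, 76, 84, 92, 96]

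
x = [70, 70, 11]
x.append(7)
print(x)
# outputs [70, 70, 11, 7]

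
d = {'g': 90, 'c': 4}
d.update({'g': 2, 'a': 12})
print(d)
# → {'g': 2, 'c': 4, 'a': 12}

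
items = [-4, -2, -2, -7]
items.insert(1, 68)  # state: [-4, 68, -2, -2, -7]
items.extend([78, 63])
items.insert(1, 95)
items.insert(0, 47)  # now [47, -4, 95, 68, -2, -2, -7, 78, 63]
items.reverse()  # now [63, 78, -7, -2, -2, 68, 95, -4, 47]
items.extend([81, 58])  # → [63, 78, -7, -2, -2, 68, 95, -4, 47, 81, 58]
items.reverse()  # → [58, 81, 47, -4, 95, 68, -2, -2, -7, 78, 63]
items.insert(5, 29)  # [58, 81, 47, -4, 95, 29, 68, -2, -2, -7, 78, 63]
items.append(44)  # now [58, 81, 47, -4, 95, 29, 68, -2, -2, -7, 78, 63, 44]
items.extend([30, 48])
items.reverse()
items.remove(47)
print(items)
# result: [48, 30, 44, 63, 78, -7, -2, -2, 68, 29, 95, -4, 81, 58]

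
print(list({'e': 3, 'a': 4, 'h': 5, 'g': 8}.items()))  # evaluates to [('e', 3), ('a', 4), ('h', 5), ('g', 8)]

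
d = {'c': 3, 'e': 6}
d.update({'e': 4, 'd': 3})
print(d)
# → {'c': 3, 'e': 4, 'd': 3}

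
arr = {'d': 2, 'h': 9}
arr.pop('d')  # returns 2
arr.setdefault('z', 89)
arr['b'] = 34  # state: {'h': 9, 'z': 89, 'b': 34}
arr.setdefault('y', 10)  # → 10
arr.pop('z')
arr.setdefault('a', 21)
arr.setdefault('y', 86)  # 10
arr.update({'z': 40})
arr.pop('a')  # 21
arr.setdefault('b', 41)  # 34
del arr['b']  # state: {'h': 9, 'y': 10, 'z': 40}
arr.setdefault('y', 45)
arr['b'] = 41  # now {'h': 9, 'y': 10, 'z': 40, 'b': 41}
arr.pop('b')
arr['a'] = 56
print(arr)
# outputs {'h': 9, 'y': 10, 'z': 40, 'a': 56}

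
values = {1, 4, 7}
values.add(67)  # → {1, 4, 7, 67}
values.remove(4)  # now {1, 7, 67}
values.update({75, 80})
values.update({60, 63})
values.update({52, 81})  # {1, 7, 52, 60, 63, 67, 75, 80, 81}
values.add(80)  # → {1, 7, 52, 60, 63, 67, 75, 80, 81}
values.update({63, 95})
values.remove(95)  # {1, 7, 52, 60, 63, 67, 75, 80, 81}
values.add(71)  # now {1, 7, 52, 60, 63, 67, 71, 75, 80, 81}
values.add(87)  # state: {1, 7, 52, 60, 63, 67, 71, 75, 80, 81, 87}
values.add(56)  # {1, 7, 52, 56, 60, 63, 67, 71, 75, 80, 81, 87}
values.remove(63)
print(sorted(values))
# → [1, 7, 52, 56, 60, 67, 71, 75, 80, 81, 87]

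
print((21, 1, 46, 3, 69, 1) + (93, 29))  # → (21, 1, 46, 3, 69, 1, 93, 29)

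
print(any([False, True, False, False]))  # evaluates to True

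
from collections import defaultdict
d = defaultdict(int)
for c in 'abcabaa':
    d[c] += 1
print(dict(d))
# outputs {'a': 4, 'b': 2, 'c': 1}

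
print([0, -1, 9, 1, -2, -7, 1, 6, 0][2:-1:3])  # [9, -7]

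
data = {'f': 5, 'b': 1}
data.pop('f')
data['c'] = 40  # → {'b': 1, 'c': 40}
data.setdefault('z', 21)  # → 21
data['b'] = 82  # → {'b': 82, 'c': 40, 'z': 21}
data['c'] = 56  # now {'b': 82, 'c': 56, 'z': 21}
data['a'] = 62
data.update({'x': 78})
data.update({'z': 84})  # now {'b': 82, 'c': 56, 'z': 84, 'a': 62, 'x': 78}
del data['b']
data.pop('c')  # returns 56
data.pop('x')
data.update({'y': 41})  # {'z': 84, 'a': 62, 'y': 41}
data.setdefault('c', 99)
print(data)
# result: {'z': 84, 'a': 62, 'y': 41, 'c': 99}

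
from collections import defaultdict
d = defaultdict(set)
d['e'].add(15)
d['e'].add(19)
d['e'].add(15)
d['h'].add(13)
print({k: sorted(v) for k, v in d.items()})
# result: {'e': [15, 19], 'h': [13]}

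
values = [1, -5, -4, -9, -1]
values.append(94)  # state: [1, -5, -4, -9, -1, 94]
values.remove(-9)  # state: [1, -5, -4, -1, 94]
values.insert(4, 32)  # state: [1, -5, -4, -1, 32, 94]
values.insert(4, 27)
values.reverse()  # [94, 32, 27, -1, -4, -5, 1]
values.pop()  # 1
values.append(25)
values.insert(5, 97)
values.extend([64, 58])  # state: [94, 32, 27, -1, -4, 97, -5, 25, 64, 58]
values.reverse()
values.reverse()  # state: [94, 32, 27, -1, -4, 97, -5, 25, 64, 58]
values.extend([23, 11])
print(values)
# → [94, 32, 27, -1, -4, 97, -5, 25, 64, 58, 23, 11]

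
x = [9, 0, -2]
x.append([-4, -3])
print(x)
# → [9, 0, -2, [-4, -3]]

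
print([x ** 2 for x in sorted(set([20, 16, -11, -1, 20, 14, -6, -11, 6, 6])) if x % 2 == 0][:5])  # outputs [36, 36, 196, 256, 400]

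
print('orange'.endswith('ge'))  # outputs True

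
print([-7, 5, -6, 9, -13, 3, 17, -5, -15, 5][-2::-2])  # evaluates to [-15, 17, -13, -6, -7]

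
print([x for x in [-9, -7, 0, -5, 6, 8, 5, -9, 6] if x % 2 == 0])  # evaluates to [0, 6, 8, 6]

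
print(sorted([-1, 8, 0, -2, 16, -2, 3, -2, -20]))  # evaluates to [-20, -2, -2, -2, -1, 0, 3, 8, 16]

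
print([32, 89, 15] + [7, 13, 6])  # [32, 89, 15, 7, 13, 6]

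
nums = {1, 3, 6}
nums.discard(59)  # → {1, 3, 6}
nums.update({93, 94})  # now {1, 3, 6, 93, 94}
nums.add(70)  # {1, 3, 6, 70, 93, 94}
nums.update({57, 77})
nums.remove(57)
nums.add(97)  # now {1, 3, 6, 70, 77, 93, 94, 97}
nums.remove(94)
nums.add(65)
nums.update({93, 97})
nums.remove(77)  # {1, 3, 6, 65, 70, 93, 97}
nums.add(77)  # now {1, 3, 6, 65, 70, 77, 93, 97}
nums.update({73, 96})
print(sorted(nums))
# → [1, 3, 6, 65, 70, 73, 77, 93, 96, 97]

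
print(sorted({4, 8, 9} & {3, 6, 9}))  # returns [9]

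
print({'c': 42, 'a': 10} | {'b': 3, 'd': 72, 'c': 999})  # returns {'c': 999, 'a': 10, 'b': 3, 'd': 72}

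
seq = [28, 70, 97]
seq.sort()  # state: [28, 70, 97]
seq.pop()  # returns 97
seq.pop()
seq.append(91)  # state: [28, 91]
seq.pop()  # 91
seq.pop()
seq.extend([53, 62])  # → [53, 62]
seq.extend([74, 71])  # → [53, 62, 74, 71]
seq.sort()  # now [53, 62, 71, 74]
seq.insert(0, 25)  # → [25, 53, 62, 71, 74]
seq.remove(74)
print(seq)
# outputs [25, 53, 62, 71]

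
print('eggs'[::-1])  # sgge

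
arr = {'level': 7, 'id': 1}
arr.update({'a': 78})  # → {'level': 7, 'id': 1, 'a': 78}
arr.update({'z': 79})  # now {'level': 7, 'id': 1, 'a': 78, 'z': 79}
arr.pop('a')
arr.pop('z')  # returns 79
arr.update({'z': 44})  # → {'level': 7, 'id': 1, 'z': 44}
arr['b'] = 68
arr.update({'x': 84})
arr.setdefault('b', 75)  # 68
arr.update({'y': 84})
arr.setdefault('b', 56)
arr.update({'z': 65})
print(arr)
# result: {'level': 7, 'id': 1, 'z': 65, 'b': 68, 'x': 84, 'y': 84}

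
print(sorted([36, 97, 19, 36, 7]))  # [7, 19, 36, 36, 97]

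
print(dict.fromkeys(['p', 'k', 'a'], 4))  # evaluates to {'p': 4, 'k': 4, 'a': 4}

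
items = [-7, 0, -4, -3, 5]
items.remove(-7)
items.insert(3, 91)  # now [0, -4, -3, 91, 5]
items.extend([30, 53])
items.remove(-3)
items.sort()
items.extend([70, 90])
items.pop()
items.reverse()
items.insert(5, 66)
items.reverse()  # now [-4, 0, 66, 5, 30, 53, 91, 70]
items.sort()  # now [-4, 0, 5, 30, 53, 66, 70, 91]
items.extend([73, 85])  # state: [-4, 0, 5, 30, 53, 66, 70, 91, 73, 85]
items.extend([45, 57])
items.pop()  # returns 57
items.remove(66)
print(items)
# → [-4, 0, 5, 30, 53, 70, 91, 73, 85, 45]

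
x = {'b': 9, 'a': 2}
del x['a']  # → {'b': 9}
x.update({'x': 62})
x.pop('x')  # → 62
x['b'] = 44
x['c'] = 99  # {'b': 44, 'c': 99}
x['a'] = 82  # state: {'b': 44, 'c': 99, 'a': 82}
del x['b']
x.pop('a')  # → 82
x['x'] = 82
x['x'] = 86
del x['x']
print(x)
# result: {'c': 99}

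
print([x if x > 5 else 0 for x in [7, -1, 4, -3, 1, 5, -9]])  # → [7, 0, 0, 0, 0, 0, 0]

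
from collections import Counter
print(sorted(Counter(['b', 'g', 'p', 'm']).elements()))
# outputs ['b', 'g', 'm', 'p']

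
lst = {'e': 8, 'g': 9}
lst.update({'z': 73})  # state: {'e': 8, 'g': 9, 'z': 73}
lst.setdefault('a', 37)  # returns 37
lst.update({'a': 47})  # {'e': 8, 'g': 9, 'z': 73, 'a': 47}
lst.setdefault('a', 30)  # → 47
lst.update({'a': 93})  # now {'e': 8, 'g': 9, 'z': 73, 'a': 93}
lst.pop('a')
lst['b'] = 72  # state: {'e': 8, 'g': 9, 'z': 73, 'b': 72}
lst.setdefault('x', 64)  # 64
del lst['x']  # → {'e': 8, 'g': 9, 'z': 73, 'b': 72}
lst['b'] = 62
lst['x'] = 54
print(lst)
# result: {'e': 8, 'g': 9, 'z': 73, 'b': 62, 'x': 54}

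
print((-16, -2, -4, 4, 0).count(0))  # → 1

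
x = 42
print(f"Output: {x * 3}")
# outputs Output: 126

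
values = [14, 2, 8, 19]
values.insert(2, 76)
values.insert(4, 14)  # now [14, 2, 76, 8, 14, 19]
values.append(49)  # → [14, 2, 76, 8, 14, 19, 49]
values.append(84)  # [14, 2, 76, 8, 14, 19, 49, 84]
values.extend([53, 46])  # [14, 2, 76, 8, 14, 19, 49, 84, 53, 46]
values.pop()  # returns 46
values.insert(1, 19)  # [14, 19, 2, 76, 8, 14, 19, 49, 84, 53]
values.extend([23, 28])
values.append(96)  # [14, 19, 2, 76, 8, 14, 19, 49, 84, 53, 23, 28, 96]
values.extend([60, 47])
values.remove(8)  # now [14, 19, 2, 76, 14, 19, 49, 84, 53, 23, 28, 96, 60, 47]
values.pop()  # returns 47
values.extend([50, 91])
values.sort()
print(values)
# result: [2, 14, 14, 19, 19, 23, 28, 49, 50, 53, 60, 76, 84, 91, 96]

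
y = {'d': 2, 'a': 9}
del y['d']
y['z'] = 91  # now {'a': 9, 'z': 91}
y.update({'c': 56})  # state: {'a': 9, 'z': 91, 'c': 56}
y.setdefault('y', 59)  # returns 59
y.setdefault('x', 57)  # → 57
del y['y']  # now {'a': 9, 'z': 91, 'c': 56, 'x': 57}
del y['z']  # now {'a': 9, 'c': 56, 'x': 57}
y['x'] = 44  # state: {'a': 9, 'c': 56, 'x': 44}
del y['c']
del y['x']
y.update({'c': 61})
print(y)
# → {'a': 9, 'c': 61}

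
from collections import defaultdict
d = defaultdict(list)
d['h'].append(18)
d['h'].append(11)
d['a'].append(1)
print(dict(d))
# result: {'h': [18, 11], 'a': [1]}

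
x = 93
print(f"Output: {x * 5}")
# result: Output: 465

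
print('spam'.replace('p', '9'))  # s9am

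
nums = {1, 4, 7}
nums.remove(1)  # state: {4, 7}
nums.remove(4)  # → {7}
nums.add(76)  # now {7, 76}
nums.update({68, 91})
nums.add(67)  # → {7, 67, 68, 76, 91}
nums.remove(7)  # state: {67, 68, 76, 91}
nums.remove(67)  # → {68, 76, 91}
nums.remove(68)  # {76, 91}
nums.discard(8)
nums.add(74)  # {74, 76, 91}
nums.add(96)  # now {74, 76, 91, 96}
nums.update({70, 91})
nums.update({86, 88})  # {70, 74, 76, 86, 88, 91, 96}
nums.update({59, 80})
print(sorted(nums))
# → [59, 70, 74, 76, 80, 86, 88, 91, 96]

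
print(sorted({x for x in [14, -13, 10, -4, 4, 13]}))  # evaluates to [-13, -4, 4, 10, 13, 14]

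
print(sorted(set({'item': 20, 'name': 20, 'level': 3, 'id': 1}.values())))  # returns [1, 3, 20]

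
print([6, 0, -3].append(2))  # None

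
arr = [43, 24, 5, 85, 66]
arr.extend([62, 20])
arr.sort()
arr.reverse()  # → [85, 66, 62, 43, 24, 20, 5]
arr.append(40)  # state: [85, 66, 62, 43, 24, 20, 5, 40]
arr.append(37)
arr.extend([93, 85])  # [85, 66, 62, 43, 24, 20, 5, 40, 37, 93, 85]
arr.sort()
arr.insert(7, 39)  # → [5, 20, 24, 37, 40, 43, 62, 39, 66, 85, 85, 93]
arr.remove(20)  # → [5, 24, 37, 40, 43, 62, 39, 66, 85, 85, 93]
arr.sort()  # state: [5, 24, 37, 39, 40, 43, 62, 66, 85, 85, 93]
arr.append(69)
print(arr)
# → [5, 24, 37, 39, 40, 43, 62, 66, 85, 85, 93, 69]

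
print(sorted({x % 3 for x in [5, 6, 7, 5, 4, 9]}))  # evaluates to [0, 1, 2]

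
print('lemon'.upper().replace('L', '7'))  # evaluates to 7EMON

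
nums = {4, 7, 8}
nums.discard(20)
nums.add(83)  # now {4, 7, 8, 83}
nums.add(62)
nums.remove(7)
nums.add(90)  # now {4, 8, 62, 83, 90}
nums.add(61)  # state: {4, 8, 61, 62, 83, 90}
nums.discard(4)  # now {8, 61, 62, 83, 90}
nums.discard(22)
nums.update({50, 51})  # {8, 50, 51, 61, 62, 83, 90}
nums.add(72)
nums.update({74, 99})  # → {8, 50, 51, 61, 62, 72, 74, 83, 90, 99}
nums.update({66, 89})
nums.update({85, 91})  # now {8, 50, 51, 61, 62, 66, 72, 74, 83, 85, 89, 90, 91, 99}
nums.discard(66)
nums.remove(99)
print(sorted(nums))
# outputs [8, 50, 51, 61, 62, 72, 74, 83, 85, 89, 90, 91]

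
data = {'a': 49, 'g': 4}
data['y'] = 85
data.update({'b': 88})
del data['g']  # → {'a': 49, 'y': 85, 'b': 88}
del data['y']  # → {'a': 49, 'b': 88}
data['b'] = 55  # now {'a': 49, 'b': 55}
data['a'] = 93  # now {'a': 93, 'b': 55}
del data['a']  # {'b': 55}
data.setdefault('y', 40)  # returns 40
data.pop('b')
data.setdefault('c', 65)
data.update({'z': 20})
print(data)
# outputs {'y': 40, 'c': 65, 'z': 20}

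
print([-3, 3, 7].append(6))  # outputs None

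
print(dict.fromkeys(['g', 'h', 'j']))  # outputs {'g': None, 'h': None, 'j': None}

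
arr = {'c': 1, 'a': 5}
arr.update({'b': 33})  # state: {'c': 1, 'a': 5, 'b': 33}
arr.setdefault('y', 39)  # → 39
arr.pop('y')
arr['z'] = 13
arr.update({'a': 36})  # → {'c': 1, 'a': 36, 'b': 33, 'z': 13}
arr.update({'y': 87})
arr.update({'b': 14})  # {'c': 1, 'a': 36, 'b': 14, 'z': 13, 'y': 87}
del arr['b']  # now {'c': 1, 'a': 36, 'z': 13, 'y': 87}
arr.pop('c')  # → 1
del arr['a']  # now {'z': 13, 'y': 87}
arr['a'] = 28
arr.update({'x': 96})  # {'z': 13, 'y': 87, 'a': 28, 'x': 96}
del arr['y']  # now {'z': 13, 'a': 28, 'x': 96}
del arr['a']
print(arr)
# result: {'z': 13, 'x': 96}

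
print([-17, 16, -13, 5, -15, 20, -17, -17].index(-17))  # 0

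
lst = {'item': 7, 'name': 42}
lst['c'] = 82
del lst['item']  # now {'name': 42, 'c': 82}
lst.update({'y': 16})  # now {'name': 42, 'c': 82, 'y': 16}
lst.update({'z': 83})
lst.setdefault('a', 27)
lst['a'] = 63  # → {'name': 42, 'c': 82, 'y': 16, 'z': 83, 'a': 63}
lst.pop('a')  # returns 63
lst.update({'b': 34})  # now {'name': 42, 'c': 82, 'y': 16, 'z': 83, 'b': 34}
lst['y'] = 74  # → {'name': 42, 'c': 82, 'y': 74, 'z': 83, 'b': 34}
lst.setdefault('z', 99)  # 83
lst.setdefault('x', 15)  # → 15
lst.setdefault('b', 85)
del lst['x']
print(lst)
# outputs {'name': 42, 'c': 82, 'y': 74, 'z': 83, 'b': 34}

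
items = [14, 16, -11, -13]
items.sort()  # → [-13, -11, 14, 16]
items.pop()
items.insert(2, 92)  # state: [-13, -11, 92, 14]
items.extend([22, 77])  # [-13, -11, 92, 14, 22, 77]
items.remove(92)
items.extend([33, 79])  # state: [-13, -11, 14, 22, 77, 33, 79]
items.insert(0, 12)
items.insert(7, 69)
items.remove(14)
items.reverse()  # [79, 69, 33, 77, 22, -11, -13, 12]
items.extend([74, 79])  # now [79, 69, 33, 77, 22, -11, -13, 12, 74, 79]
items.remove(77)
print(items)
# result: [79, 69, 33, 22, -11, -13, 12, 74, 79]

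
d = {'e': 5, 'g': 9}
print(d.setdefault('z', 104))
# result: 104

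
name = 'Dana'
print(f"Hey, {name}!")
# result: Hey, Dana!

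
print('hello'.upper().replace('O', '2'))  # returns HELL2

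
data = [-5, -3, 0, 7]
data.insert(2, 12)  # [-5, -3, 12, 0, 7]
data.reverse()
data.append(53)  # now [7, 0, 12, -3, -5, 53]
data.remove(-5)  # [7, 0, 12, -3, 53]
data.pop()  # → 53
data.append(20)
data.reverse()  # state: [20, -3, 12, 0, 7]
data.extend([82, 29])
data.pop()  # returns 29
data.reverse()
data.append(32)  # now [82, 7, 0, 12, -3, 20, 32]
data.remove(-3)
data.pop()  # 32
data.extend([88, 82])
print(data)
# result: [82, 7, 0, 12, 20, 88, 82]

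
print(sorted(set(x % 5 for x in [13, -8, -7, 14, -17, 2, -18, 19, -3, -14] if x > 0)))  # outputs [2, 3, 4]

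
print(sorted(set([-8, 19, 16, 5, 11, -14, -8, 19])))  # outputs [-14, -8, 5, 11, 16, 19]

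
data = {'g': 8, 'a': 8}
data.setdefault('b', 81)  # 81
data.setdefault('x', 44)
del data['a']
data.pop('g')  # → 8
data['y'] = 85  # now {'b': 81, 'x': 44, 'y': 85}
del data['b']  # {'x': 44, 'y': 85}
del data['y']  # {'x': 44}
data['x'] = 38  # {'x': 38}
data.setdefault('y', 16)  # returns 16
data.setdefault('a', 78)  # 78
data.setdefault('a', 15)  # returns 78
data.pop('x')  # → 38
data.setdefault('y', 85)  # 16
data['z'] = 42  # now {'y': 16, 'a': 78, 'z': 42}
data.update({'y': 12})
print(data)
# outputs {'y': 12, 'a': 78, 'z': 42}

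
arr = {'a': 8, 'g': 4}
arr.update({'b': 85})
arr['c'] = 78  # {'a': 8, 'g': 4, 'b': 85, 'c': 78}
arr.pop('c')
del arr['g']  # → {'a': 8, 'b': 85}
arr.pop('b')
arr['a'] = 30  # {'a': 30}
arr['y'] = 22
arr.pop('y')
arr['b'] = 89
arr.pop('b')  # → 89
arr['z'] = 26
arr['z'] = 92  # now {'a': 30, 'z': 92}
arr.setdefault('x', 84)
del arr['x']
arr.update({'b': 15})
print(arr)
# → {'a': 30, 'z': 92, 'b': 15}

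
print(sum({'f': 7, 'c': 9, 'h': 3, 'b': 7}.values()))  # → 26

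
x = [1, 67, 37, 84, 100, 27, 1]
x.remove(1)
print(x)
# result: [67, 37, 84, 100, 27, 1]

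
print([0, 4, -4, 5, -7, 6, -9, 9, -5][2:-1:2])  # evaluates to [-4, -7, -9]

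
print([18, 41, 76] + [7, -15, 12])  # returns [18, 41, 76, 7, -15, 12]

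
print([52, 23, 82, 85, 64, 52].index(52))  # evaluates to 0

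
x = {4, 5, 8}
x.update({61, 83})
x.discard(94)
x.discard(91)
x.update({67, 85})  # {4, 5, 8, 61, 67, 83, 85}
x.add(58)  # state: {4, 5, 8, 58, 61, 67, 83, 85}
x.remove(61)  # {4, 5, 8, 58, 67, 83, 85}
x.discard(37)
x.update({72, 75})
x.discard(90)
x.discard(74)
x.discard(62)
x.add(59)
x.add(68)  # {4, 5, 8, 58, 59, 67, 68, 72, 75, 83, 85}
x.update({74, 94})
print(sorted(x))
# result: [4, 5, 8, 58, 59, 67, 68, 72, 74, 75, 83, 85, 94]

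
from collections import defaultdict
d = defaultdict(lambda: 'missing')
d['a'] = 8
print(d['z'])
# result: missing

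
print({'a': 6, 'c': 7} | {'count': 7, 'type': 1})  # {'a': 6, 'c': 7, 'count': 7, 'type': 1}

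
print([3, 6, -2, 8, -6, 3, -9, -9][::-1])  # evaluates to [-9, -9, 3, -6, 8, -2, 6, 3]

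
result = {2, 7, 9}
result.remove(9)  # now {2, 7}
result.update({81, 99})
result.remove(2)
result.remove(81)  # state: {7, 99}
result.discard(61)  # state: {7, 99}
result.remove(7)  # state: {99}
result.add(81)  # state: {81, 99}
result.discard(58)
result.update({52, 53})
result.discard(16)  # {52, 53, 81, 99}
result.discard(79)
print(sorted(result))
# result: [52, 53, 81, 99]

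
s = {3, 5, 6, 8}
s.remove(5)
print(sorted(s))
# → [3, 6, 8]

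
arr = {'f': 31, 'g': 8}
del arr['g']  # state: {'f': 31}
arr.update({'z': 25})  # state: {'f': 31, 'z': 25}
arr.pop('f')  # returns 31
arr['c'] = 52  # {'z': 25, 'c': 52}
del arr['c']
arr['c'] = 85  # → {'z': 25, 'c': 85}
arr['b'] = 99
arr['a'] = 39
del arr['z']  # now {'c': 85, 'b': 99, 'a': 39}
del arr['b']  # {'c': 85, 'a': 39}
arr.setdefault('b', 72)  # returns 72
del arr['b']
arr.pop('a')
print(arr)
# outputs {'c': 85}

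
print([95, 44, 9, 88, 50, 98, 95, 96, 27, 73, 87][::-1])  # [87, 73, 27, 96, 95, 98, 50, 88, 9, 44, 95]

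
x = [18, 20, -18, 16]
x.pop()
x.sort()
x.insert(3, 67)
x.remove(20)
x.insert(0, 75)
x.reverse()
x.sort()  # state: [-18, 18, 67, 75]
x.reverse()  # [75, 67, 18, -18]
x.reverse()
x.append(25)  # [-18, 18, 67, 75, 25]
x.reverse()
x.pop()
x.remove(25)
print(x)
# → [75, 67, 18]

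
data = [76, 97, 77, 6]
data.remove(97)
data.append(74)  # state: [76, 77, 6, 74]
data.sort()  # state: [6, 74, 76, 77]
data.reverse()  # [77, 76, 74, 6]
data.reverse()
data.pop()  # 77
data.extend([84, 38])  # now [6, 74, 76, 84, 38]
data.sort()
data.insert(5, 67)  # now [6, 38, 74, 76, 84, 67]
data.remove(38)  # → [6, 74, 76, 84, 67]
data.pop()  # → 67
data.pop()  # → 84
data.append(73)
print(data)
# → [6, 74, 76, 73]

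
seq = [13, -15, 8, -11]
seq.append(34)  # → [13, -15, 8, -11, 34]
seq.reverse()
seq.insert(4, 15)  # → [34, -11, 8, -15, 15, 13]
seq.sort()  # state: [-15, -11, 8, 13, 15, 34]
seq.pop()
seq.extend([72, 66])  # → [-15, -11, 8, 13, 15, 72, 66]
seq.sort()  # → [-15, -11, 8, 13, 15, 66, 72]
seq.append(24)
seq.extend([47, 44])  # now [-15, -11, 8, 13, 15, 66, 72, 24, 47, 44]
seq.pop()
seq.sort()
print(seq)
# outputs [-15, -11, 8, 13, 15, 24, 47, 66, 72]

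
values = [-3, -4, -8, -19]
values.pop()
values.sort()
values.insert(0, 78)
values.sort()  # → [-8, -4, -3, 78]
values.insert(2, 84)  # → [-8, -4, 84, -3, 78]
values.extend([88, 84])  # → [-8, -4, 84, -3, 78, 88, 84]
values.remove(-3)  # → [-8, -4, 84, 78, 88, 84]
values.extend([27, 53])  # [-8, -4, 84, 78, 88, 84, 27, 53]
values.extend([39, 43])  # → [-8, -4, 84, 78, 88, 84, 27, 53, 39, 43]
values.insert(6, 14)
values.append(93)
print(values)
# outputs [-8, -4, 84, 78, 88, 84, 14, 27, 53, 39, 43, 93]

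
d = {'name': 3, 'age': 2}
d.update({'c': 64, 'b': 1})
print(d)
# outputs {'name': 3, 'age': 2, 'c': 64, 'b': 1}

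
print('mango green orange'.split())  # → ['mango', 'green', 'orange']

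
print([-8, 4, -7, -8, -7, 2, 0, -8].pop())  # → -8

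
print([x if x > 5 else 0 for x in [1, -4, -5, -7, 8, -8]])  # [0, 0, 0, 0, 8, 0]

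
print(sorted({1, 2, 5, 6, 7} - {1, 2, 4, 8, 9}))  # [5, 6, 7]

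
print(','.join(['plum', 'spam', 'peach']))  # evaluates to plum,spam,peach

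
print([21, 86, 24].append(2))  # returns None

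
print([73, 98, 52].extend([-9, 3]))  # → None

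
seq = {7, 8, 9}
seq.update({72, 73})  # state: {7, 8, 9, 72, 73}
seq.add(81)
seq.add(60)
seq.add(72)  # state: {7, 8, 9, 60, 72, 73, 81}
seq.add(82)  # {7, 8, 9, 60, 72, 73, 81, 82}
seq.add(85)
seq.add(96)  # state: {7, 8, 9, 60, 72, 73, 81, 82, 85, 96}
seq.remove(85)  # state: {7, 8, 9, 60, 72, 73, 81, 82, 96}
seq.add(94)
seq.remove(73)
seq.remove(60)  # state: {7, 8, 9, 72, 81, 82, 94, 96}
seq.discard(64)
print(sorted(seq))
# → [7, 8, 9, 72, 81, 82, 94, 96]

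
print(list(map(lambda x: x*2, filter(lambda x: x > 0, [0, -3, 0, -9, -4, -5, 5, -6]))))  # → [10]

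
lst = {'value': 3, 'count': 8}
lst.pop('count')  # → 8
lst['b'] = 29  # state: {'value': 3, 'b': 29}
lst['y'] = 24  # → {'value': 3, 'b': 29, 'y': 24}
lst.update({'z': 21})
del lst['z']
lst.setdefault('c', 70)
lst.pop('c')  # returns 70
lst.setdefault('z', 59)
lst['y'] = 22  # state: {'value': 3, 'b': 29, 'y': 22, 'z': 59}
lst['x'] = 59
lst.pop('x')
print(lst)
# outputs {'value': 3, 'b': 29, 'y': 22, 'z': 59}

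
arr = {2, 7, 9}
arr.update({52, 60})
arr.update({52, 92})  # {2, 7, 9, 52, 60, 92}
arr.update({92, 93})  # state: {2, 7, 9, 52, 60, 92, 93}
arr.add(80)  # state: {2, 7, 9, 52, 60, 80, 92, 93}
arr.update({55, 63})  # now {2, 7, 9, 52, 55, 60, 63, 80, 92, 93}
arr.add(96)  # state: {2, 7, 9, 52, 55, 60, 63, 80, 92, 93, 96}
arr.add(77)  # {2, 7, 9, 52, 55, 60, 63, 77, 80, 92, 93, 96}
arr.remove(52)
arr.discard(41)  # {2, 7, 9, 55, 60, 63, 77, 80, 92, 93, 96}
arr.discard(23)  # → {2, 7, 9, 55, 60, 63, 77, 80, 92, 93, 96}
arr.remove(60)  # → {2, 7, 9, 55, 63, 77, 80, 92, 93, 96}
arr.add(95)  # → {2, 7, 9, 55, 63, 77, 80, 92, 93, 95, 96}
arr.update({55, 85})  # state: {2, 7, 9, 55, 63, 77, 80, 85, 92, 93, 95, 96}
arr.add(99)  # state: {2, 7, 9, 55, 63, 77, 80, 85, 92, 93, 95, 96, 99}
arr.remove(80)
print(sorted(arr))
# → [2, 7, 9, 55, 63, 77, 85, 92, 93, 95, 96, 99]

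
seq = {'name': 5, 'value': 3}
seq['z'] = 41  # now {'name': 5, 'value': 3, 'z': 41}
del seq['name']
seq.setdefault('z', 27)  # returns 41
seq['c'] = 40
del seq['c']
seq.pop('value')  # 3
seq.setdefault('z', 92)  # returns 41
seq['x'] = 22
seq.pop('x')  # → 22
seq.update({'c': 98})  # {'z': 41, 'c': 98}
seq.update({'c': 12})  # {'z': 41, 'c': 12}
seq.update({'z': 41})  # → {'z': 41, 'c': 12}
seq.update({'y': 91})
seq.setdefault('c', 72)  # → 12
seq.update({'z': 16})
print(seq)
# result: {'z': 16, 'c': 12, 'y': 91}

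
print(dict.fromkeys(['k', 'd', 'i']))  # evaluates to {'k': None, 'd': None, 'i': None}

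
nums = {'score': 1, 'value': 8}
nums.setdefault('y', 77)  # 77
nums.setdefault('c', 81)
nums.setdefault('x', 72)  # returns 72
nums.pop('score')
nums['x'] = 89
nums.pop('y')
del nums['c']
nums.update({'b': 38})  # {'value': 8, 'x': 89, 'b': 38}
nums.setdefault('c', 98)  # 98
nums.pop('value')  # 8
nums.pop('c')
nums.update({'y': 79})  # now {'x': 89, 'b': 38, 'y': 79}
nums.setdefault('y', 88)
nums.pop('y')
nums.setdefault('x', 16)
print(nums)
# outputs {'x': 89, 'b': 38}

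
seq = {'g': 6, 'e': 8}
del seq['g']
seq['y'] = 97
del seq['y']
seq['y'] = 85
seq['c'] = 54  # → {'e': 8, 'y': 85, 'c': 54}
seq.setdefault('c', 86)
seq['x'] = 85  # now {'e': 8, 'y': 85, 'c': 54, 'x': 85}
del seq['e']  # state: {'y': 85, 'c': 54, 'x': 85}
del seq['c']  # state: {'y': 85, 'x': 85}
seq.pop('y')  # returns 85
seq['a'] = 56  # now {'x': 85, 'a': 56}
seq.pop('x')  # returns 85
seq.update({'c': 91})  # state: {'a': 56, 'c': 91}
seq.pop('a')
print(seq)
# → {'c': 91}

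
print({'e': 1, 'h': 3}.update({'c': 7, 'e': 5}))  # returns None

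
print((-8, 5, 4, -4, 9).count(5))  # 1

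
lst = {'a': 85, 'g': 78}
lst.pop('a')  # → 85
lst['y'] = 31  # {'g': 78, 'y': 31}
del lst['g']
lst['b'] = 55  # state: {'y': 31, 'b': 55}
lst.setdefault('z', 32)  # 32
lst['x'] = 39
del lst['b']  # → {'y': 31, 'z': 32, 'x': 39}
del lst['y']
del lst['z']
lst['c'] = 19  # {'x': 39, 'c': 19}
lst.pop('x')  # 39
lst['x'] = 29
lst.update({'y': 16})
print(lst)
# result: {'c': 19, 'x': 29, 'y': 16}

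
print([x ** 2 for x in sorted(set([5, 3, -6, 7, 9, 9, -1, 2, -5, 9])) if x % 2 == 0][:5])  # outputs [36, 4]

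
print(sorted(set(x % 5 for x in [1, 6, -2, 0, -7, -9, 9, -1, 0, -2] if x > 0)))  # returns [1, 4]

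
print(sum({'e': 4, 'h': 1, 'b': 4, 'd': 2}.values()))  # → 11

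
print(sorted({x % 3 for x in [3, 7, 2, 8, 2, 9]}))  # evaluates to [0, 1, 2]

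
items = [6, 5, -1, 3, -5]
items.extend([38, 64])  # [6, 5, -1, 3, -5, 38, 64]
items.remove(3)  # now [6, 5, -1, -5, 38, 64]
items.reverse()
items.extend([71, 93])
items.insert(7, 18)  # [64, 38, -5, -1, 5, 6, 71, 18, 93]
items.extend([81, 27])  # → [64, 38, -5, -1, 5, 6, 71, 18, 93, 81, 27]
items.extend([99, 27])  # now [64, 38, -5, -1, 5, 6, 71, 18, 93, 81, 27, 99, 27]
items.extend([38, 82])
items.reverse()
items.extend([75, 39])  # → [82, 38, 27, 99, 27, 81, 93, 18, 71, 6, 5, -1, -5, 38, 64, 75, 39]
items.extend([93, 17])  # [82, 38, 27, 99, 27, 81, 93, 18, 71, 6, 5, -1, -5, 38, 64, 75, 39, 93, 17]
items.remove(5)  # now [82, 38, 27, 99, 27, 81, 93, 18, 71, 6, -1, -5, 38, 64, 75, 39, 93, 17]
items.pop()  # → 17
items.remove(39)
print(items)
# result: [82, 38, 27, 99, 27, 81, 93, 18, 71, 6, -1, -5, 38, 64, 75, 93]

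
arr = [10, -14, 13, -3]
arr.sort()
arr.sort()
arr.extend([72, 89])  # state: [-14, -3, 10, 13, 72, 89]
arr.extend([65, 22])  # [-14, -3, 10, 13, 72, 89, 65, 22]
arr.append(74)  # [-14, -3, 10, 13, 72, 89, 65, 22, 74]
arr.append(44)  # [-14, -3, 10, 13, 72, 89, 65, 22, 74, 44]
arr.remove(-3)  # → [-14, 10, 13, 72, 89, 65, 22, 74, 44]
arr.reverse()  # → [44, 74, 22, 65, 89, 72, 13, 10, -14]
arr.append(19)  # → [44, 74, 22, 65, 89, 72, 13, 10, -14, 19]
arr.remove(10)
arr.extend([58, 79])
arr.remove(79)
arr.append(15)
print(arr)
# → [44, 74, 22, 65, 89, 72, 13, -14, 19, 58, 15]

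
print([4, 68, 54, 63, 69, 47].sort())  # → None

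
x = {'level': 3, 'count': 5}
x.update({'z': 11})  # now {'level': 3, 'count': 5, 'z': 11}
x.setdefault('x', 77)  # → 77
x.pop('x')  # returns 77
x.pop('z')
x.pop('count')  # 5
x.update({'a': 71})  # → {'level': 3, 'a': 71}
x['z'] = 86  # {'level': 3, 'a': 71, 'z': 86}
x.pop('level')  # 3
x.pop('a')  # 71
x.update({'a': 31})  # {'z': 86, 'a': 31}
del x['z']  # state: {'a': 31}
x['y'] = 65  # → {'a': 31, 'y': 65}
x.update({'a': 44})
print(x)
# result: {'a': 44, 'y': 65}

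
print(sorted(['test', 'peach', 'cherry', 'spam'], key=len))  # ['test', 'spam', 'peach', 'cherry']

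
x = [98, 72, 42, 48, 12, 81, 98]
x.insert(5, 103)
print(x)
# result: [98, 72, 42, 48, 12, 103, 81, 98]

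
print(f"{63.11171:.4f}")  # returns 63.1117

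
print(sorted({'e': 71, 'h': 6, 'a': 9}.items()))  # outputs [('a', 9), ('e', 71), ('h', 6)]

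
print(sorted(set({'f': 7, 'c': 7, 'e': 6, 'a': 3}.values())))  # [3, 6, 7]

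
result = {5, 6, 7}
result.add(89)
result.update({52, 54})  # {5, 6, 7, 52, 54, 89}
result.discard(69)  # {5, 6, 7, 52, 54, 89}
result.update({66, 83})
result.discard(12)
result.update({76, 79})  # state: {5, 6, 7, 52, 54, 66, 76, 79, 83, 89}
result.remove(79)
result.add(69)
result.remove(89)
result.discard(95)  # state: {5, 6, 7, 52, 54, 66, 69, 76, 83}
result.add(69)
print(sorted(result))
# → [5, 6, 7, 52, 54, 66, 69, 76, 83]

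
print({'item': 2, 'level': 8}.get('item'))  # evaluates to 2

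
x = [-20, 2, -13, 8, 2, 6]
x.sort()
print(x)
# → [-20, -13, 2, 2, 6, 8]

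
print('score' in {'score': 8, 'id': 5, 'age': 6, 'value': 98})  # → True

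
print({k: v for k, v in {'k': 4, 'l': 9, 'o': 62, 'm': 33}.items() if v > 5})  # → {'l': 9, 'o': 62, 'm': 33}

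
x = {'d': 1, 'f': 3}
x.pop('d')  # 1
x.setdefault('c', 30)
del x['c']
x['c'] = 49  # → {'f': 3, 'c': 49}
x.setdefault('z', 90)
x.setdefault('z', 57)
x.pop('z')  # 90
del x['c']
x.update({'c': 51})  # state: {'f': 3, 'c': 51}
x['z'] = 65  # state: {'f': 3, 'c': 51, 'z': 65}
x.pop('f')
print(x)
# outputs {'c': 51, 'z': 65}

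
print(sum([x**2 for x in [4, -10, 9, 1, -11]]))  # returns 319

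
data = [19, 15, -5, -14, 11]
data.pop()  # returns 11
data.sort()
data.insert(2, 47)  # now [-14, -5, 47, 15, 19]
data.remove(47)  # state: [-14, -5, 15, 19]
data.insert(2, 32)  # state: [-14, -5, 32, 15, 19]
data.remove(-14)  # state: [-5, 32, 15, 19]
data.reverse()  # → [19, 15, 32, -5]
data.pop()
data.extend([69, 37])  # [19, 15, 32, 69, 37]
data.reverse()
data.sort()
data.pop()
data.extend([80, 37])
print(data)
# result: [15, 19, 32, 37, 80, 37]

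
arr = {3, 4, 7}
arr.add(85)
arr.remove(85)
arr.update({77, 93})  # {3, 4, 7, 77, 93}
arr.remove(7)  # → {3, 4, 77, 93}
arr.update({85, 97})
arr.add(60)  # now {3, 4, 60, 77, 85, 93, 97}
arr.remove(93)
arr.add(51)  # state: {3, 4, 51, 60, 77, 85, 97}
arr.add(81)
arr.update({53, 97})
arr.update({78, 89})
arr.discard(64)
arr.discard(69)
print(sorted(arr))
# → [3, 4, 51, 53, 60, 77, 78, 81, 85, 89, 97]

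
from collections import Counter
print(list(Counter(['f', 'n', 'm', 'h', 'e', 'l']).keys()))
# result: ['f', 'n', 'm', 'h', 'e', 'l']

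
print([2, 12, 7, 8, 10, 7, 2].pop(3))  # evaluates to 8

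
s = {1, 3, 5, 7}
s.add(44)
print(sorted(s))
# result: [1, 3, 5, 7, 44]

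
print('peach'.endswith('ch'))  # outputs True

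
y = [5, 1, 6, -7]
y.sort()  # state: [-7, 1, 5, 6]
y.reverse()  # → [6, 5, 1, -7]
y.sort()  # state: [-7, 1, 5, 6]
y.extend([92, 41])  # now [-7, 1, 5, 6, 92, 41]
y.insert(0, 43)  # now [43, -7, 1, 5, 6, 92, 41]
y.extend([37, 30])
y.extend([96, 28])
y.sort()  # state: [-7, 1, 5, 6, 28, 30, 37, 41, 43, 92, 96]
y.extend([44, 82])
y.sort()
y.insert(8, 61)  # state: [-7, 1, 5, 6, 28, 30, 37, 41, 61, 43, 44, 82, 92, 96]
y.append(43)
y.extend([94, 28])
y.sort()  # [-7, 1, 5, 6, 28, 28, 30, 37, 41, 43, 43, 44, 61, 82, 92, 94, 96]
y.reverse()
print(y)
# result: [96, 94, 92, 82, 61, 44, 43, 43, 41, 37, 30, 28, 28, 6, 5, 1, -7]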